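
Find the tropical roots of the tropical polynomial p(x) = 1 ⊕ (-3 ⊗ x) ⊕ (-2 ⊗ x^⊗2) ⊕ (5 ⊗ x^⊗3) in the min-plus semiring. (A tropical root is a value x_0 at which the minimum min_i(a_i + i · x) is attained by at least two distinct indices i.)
Roots: {-7, -1, 4}

Each tropical root is a break point of the lower envelope of the lines y = a_i + i · x (there are 4 lines, with slopes 0, 1, ..., 3). Only the lines that attain the minimum somewhere contribute to roots; other lines are dominated. Here the surviving (envelope) indices are i = 3, i = 2, i = 1, i = 0.
Intersections between consecutive envelope lines give the roots: for adjacent envelope indices i < j the intersection is x = (a_i − a_j) / (j − i). Reading off the sorted break points: {-7, -1, 4}.
Verification: at each break x_0, at least two indices attain the minimum of min_i(a_i + i · x_0).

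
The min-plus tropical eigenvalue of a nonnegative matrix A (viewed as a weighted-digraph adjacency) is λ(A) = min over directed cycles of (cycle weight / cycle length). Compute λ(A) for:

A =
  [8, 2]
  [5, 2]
λ(A) = 2

Enumerate directed cycles and compute their means (weight / length). Sample:
  cycle 0 → 0: weight = 8, length = 1, mean = 8/1 ≈ 8.000
  cycle 1 → 1: weight = 2, length = 1, mean = 2/1 ≈ 2.000
  cycle 0 → 1 → 0: weight = 7, length = 2, mean = 7/2 ≈ 3.500
  cycle 1 → 0 → 1: weight = 7, length = 2, mean = 7/2 ≈ 3.500
Minimum mean = 2.000, attained e.g. along the cycle 1 → 1 with weight 2 and length 1. So λ(A) = 2/1 = 2.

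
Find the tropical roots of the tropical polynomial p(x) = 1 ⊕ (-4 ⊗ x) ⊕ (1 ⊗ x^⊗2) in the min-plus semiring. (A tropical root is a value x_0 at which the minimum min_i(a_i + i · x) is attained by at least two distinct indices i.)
Roots: {-5, 5}

Each tropical root is a break point of the lower envelope of the lines y = a_i + i · x (there are 3 lines, with slopes 0, 1, ..., 2). Only the lines that attain the minimum somewhere contribute to roots; other lines are dominated. Here the surviving (envelope) indices are i = 2, i = 1, i = 0.
Intersections between consecutive envelope lines give the roots: for adjacent envelope indices i < j the intersection is x = (a_i − a_j) / (j − i). Reading off the sorted break points: {-5, 5}.
Verification: at each break x_0, at least two indices attain the minimum of min_i(a_i + i · x_0).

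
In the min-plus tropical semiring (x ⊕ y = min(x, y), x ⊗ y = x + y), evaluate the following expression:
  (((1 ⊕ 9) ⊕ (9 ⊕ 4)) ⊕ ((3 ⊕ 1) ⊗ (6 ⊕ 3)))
(((1 ⊕ 9) ⊕ (9 ⊕ 4)) ⊕ ((3 ⊕ 1) ⊗ (6 ⊕ 3))) = 1

Expand innermost to outermost. Recall ⊕ takes the minimum of its arguments and ⊗ takes their sum. Working out the expression (((1 ⊕ 9) ⊕ (9 ⊕ 4)) ⊕ ((3 ⊕ 1) ⊗ (6 ⊕ 3))) gives 1.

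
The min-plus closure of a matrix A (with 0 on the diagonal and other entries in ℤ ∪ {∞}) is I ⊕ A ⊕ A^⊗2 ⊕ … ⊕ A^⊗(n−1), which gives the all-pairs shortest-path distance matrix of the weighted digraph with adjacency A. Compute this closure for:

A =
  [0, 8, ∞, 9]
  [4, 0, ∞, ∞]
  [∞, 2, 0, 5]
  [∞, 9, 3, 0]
Closure =
  [0, 8, 12, 9]
  [4, 0, 16, 13]
  [6, 2, 0, 5]
  [9, 5, 3, 0]

This is the Floyd-Warshall all-pairs shortest-path computation. For each intermediate vertex k = 0, 1, …, 3, update dist[i][j] ← min(dist[i][j], dist[i][k] + dist[k][j]). The final matrix gives, for each (i, j), the minimum total weight of any directed path from i to j (possibly empty when i = j).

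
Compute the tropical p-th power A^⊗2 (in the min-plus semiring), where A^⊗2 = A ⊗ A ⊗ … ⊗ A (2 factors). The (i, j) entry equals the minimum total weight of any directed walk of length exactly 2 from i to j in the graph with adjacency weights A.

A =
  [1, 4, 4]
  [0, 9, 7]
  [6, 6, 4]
A^⊗2 =
  [2, 5, 5]
  [1, 4, 4]
  [6, 10, 8]

Each entry (A^⊗2)_ij equals the minimum over all length-2 walks i = v_0 → v_1 → … → v_2 = j of Σ_t A[v_t][v_{t+1}]. For example, for (i, j) = (0, 2) we minimise over 3 possible intermediate vertex sequences; the minimum is 5, attained along the walk 0 → 0 → 2.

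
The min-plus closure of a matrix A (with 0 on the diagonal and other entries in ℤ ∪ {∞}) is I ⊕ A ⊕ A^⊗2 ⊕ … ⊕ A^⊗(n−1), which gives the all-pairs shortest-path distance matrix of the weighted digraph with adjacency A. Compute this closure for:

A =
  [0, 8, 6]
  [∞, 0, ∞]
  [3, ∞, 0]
Closure =
  [0, 8, 6]
  [∞, 0, ∞]
  [3, 11, 0]

This is the Floyd-Warshall all-pairs shortest-path computation. For each intermediate vertex k = 0, 1, …, 2, update dist[i][j] ← min(dist[i][j], dist[i][k] + dist[k][j]). The final matrix gives, for each (i, j), the minimum total weight of any directed path from i to j (possibly empty when i = j).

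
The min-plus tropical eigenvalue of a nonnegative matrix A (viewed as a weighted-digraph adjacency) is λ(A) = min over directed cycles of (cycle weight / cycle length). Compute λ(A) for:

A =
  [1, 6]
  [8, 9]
λ(A) = 1

Enumerate directed cycles and compute their means (weight / length). Sample:
  cycle 0 → 0: weight = 1, length = 1, mean = 1/1 ≈ 1.000
  cycle 1 → 1: weight = 9, length = 1, mean = 9/1 ≈ 9.000
  cycle 0 → 1 → 0: weight = 14, length = 2, mean = 14/2 ≈ 7.000
  cycle 1 → 0 → 1: weight = 14, length = 2, mean = 14/2 ≈ 7.000
Minimum mean = 1.000, attained e.g. along the cycle 0 → 0 with weight 1 and length 1. So λ(A) = 1/1 = 1.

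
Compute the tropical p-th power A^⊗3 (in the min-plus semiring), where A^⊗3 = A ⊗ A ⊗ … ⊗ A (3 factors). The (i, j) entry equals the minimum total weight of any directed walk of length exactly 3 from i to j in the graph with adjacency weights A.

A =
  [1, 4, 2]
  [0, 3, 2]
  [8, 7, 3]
A^⊗3 =
  [3, 6, 4]
  [2, 5, 3]
  [8, 11, 9]

Each entry (A^⊗3)_ij equals the minimum over all length-3 walks i = v_0 → v_1 → … → v_3 = j of Σ_t A[v_t][v_{t+1}]. For example, for (i, j) = (0, 2) we minimise over 9 possible intermediate vertex sequences; the minimum is 4, attained along the walk 0 → 0 → 0 → 2.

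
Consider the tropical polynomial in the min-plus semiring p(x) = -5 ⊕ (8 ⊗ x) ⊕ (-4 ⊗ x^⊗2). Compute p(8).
p(8) = -5

A tropical monomial a ⊗ x^⊗i evaluates to a + i · x. Evaluating each term at x = 8:
  Term 0 contributes -5 + 0 · 8 = -5
  Term 1 contributes 8 + 1 · 8 = 16
  Term 2 contributes -4 + 2 · 8 = 12
p(8) = ⊕ of these = min[-5, 16, 12] = -5.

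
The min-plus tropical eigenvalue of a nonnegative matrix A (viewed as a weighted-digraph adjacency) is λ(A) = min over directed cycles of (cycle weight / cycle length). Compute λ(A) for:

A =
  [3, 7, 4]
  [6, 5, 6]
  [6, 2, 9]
λ(A) = 3

Enumerate directed cycles and compute their means (weight / length). Sample:
  cycle 0 → 0: weight = 3, length = 1, mean = 3/1 ≈ 3.000
  cycle 1 → 1: weight = 5, length = 1, mean = 5/1 ≈ 5.000
  cycle 2 → 2: weight = 9, length = 1, mean = 9/1 ≈ 9.000
  cycle 0 → 1 → 0: weight = 13, length = 2, mean = 13/2 ≈ 6.500
  cycle 0 → 2 → 0: weight = 10, length = 2, mean = 10/2 ≈ 5.000
  cycle 1 → 0 → 1: weight = 13, length = 2, mean = 13/2 ≈ 6.500
Minimum mean = 3.000, attained e.g. along the cycle 0 → 0 with weight 3 and length 1. So λ(A) = 3/1 = 3.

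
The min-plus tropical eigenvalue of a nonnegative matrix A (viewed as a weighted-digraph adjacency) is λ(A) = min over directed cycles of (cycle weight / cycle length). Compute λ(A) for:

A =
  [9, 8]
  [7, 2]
λ(A) = 2

Enumerate directed cycles and compute their means (weight / length). Sample:
  cycle 0 → 0: weight = 9, length = 1, mean = 9/1 ≈ 9.000
  cycle 1 → 1: weight = 2, length = 1, mean = 2/1 ≈ 2.000
  cycle 0 → 1 → 0: weight = 15, length = 2, mean = 15/2 ≈ 7.500
  cycle 1 → 0 → 1: weight = 15, length = 2, mean = 15/2 ≈ 7.500
Minimum mean = 2.000, attained e.g. along the cycle 1 → 1 with weight 2 and length 1. So λ(A) = 2/1 = 2.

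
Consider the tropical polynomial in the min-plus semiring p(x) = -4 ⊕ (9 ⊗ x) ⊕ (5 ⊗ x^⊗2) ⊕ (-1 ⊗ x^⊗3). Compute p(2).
p(2) = -4

A tropical monomial a ⊗ x^⊗i evaluates to a + i · x. Evaluating each term at x = 2:
  Term 0 contributes -4 + 0 · 2 = -4
  Term 1 contributes 9 + 1 · 2 = 11
  Term 2 contributes 5 + 2 · 2 = 9
  Term 3 contributes -1 + 3 · 2 = 5
p(2) = ⊕ of these = min[-4, 11, 9, 5] = -4.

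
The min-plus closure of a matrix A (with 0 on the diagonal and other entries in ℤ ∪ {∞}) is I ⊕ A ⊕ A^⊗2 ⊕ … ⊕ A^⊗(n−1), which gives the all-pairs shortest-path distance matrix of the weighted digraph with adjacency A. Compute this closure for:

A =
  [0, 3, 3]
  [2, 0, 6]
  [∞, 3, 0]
Closure =
  [0, 3, 3]
  [2, 0, 5]
  [5, 3, 0]

This is the Floyd-Warshall all-pairs shortest-path computation. For each intermediate vertex k = 0, 1, …, 2, update dist[i][j] ← min(dist[i][j], dist[i][k] + dist[k][j]). The final matrix gives, for each (i, j), the minimum total weight of any directed path from i to j (possibly empty when i = j).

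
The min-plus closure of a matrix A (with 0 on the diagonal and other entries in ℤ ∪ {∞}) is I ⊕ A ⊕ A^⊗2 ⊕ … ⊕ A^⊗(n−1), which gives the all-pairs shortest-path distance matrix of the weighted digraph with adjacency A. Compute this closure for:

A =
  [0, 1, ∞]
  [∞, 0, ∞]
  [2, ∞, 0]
Closure =
  [0, 1, ∞]
  [∞, 0, ∞]
  [2, 3, 0]

This is the Floyd-Warshall all-pairs shortest-path computation. For each intermediate vertex k = 0, 1, …, 2, update dist[i][j] ← min(dist[i][j], dist[i][k] + dist[k][j]). The final matrix gives, for each (i, j), the minimum total weight of any directed path from i to j (possibly empty when i = j).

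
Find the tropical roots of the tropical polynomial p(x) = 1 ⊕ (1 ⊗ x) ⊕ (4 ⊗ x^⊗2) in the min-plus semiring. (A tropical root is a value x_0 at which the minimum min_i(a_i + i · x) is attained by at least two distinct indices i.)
Roots: {-3, 0}

Each tropical root is a break point of the lower envelope of the lines y = a_i + i · x (there are 3 lines, with slopes 0, 1, ..., 2). Only the lines that attain the minimum somewhere contribute to roots; other lines are dominated. Here the surviving (envelope) indices are i = 2, i = 1, i = 0.
Intersections between consecutive envelope lines give the roots: for adjacent envelope indices i < j the intersection is x = (a_i − a_j) / (j − i). Reading off the sorted break points: {-3, 0}.
Verification: at each break x_0, at least two indices attain the minimum of min_i(a_i + i · x_0).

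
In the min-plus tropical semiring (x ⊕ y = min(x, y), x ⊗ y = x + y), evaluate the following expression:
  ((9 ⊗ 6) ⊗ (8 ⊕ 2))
((9 ⊗ 6) ⊗ (8 ⊕ 2)) = 17

Expand innermost to outermost. Recall ⊕ takes the minimum of its arguments and ⊗ takes their sum. Working out the expression ((9 ⊗ 6) ⊗ (8 ⊕ 2)) gives 17.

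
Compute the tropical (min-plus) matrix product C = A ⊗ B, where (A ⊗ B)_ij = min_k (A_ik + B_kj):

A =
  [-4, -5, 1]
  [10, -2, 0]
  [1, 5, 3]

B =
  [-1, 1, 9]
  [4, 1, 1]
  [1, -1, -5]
A ⊗ B =
  [-5, -4, -4]
  [1, -1, -5]
  [0, 2, -2]

Apply the min-plus product entry-by-entry:
  C[0][0] = min over k of (A[0][0] + B[0][0] = -4 + -1 = -5, A[0][1] + B[1][0] = -5 + 4 = -1, A[0][2] + B[2][0] = 1 + 1 = 2) = -5 (attained at k = 0)
  C[0][1] = min over k of (A[0][0] + B[0][1] = -4 + 1 = -3, A[0][1] + B[1][1] = -5 + 1 = -4, A[0][2] + B[2][1] = 1 + -1 = 0) = -4 (attained at k = 1)
  C[0][2] = min over k of (A[0][0] + B[0][2] = -4 + 9 = 5, A[0][1] + B[1][2] = -5 + 1 = -4, A[0][2] + B[2][2] = 1 + -5 = -4) = -4 (attained at k = 1)
  C[1][0] = min over k of (A[1][0] + B[0][0] = 10 + -1 = 9, A[1][1] + B[1][0] = -2 + 4 = 2, A[1][2] + B[2][0] = 0 + 1 = 1) = 1 (attained at k = 2)
  C[1][1] = min over k of (A[1][0] + B[0][1] = 10 + 1 = 11, A[1][1] + B[1][1] = -2 + 1 = -1, A[1][2] + B[2][1] = 0 + -1 = -1) = -1 (attained at k = 1)
  C[1][2] = min over k of (A[1][0] + B[0][2] = 10 + 9 = 19, A[1][1] + B[1][2] = -2 + 1 = -1, A[1][2] + B[2][2] = 0 + -5 = -5) = -5 (attained at k = 2)
  C[2][0] = min over k of (A[2][0] + B[0][0] = 1 + -1 = 0, A[2][1] + B[1][0] = 5 + 4 = 9, A[2][2] + B[2][0] = 3 + 1 = 4) = 0 (attained at k = 0)
  C[2][1] = min over k of (A[2][0] + B[0][1] = 1 + 1 = 2, A[2][1] + B[1][1] = 5 + 1 = 6, A[2][2] + B[2][1] = 3 + -1 = 2) = 2 (attained at k = 0)
  C[2][2] = min over k of (A[2][0] + B[0][2] = 1 + 9 = 10, A[2][1] + B[1][2] = 5 + 1 = 6, A[2][2] + B[2][2] = 3 + -5 = -2) = -2 (attained at k = 2)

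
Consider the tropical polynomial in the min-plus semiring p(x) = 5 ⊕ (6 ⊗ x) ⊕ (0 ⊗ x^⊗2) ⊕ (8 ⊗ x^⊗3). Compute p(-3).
p(-3) = -6

A tropical monomial a ⊗ x^⊗i evaluates to a + i · x. Evaluating each term at x = -3:
  Term 0 contributes 5 + 0 · -3 = 5
  Term 1 contributes 6 + 1 · -3 = 3
  Term 2 contributes 0 + 2 · -3 = -6
  Term 3 contributes 8 + 3 · -3 = -1
p(-3) = ⊕ of these = min[5, 3, -6, -1] = -6.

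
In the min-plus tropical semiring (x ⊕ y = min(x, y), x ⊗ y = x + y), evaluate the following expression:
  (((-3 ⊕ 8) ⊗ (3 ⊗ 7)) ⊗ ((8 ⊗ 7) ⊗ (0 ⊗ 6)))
(((-3 ⊕ 8) ⊗ (3 ⊗ 7)) ⊗ ((8 ⊗ 7) ⊗ (0 ⊗ 6))) = 28

Expand innermost to outermost. Recall ⊕ takes the minimum of its arguments and ⊗ takes their sum. Working out the expression (((-3 ⊕ 8) ⊗ (3 ⊗ 7)) ⊗ ((8 ⊗ 7) ⊗ (0 ⊗ 6))) gives 28.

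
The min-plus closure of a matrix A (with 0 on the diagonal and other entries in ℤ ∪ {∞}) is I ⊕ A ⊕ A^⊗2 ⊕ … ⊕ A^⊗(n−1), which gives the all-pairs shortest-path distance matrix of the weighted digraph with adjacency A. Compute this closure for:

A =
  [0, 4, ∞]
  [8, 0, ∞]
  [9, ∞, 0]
Closure =
  [0, 4, ∞]
  [8, 0, ∞]
  [9, 13, 0]

This is the Floyd-Warshall all-pairs shortest-path computation. For each intermediate vertex k = 0, 1, …, 2, update dist[i][j] ← min(dist[i][j], dist[i][k] + dist[k][j]). The final matrix gives, for each (i, j), the minimum total weight of any directed path from i to j (possibly empty when i = j).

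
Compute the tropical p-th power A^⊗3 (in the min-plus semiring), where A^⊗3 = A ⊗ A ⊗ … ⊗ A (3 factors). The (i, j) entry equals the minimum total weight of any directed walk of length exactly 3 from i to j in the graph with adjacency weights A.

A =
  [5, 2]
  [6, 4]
A^⊗3 =
  [12, 10]
  [14, 12]

Each entry (A^⊗3)_ij equals the minimum over all length-3 walks i = v_0 → v_1 → … → v_3 = j of Σ_t A[v_t][v_{t+1}]. For example, for (i, j) = (0, 1) we minimise over 4 possible intermediate vertex sequences; the minimum is 10, attained along the walk 0 → 1 → 0 → 1.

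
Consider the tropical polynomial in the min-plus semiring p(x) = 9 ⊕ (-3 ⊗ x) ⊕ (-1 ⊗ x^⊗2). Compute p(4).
p(4) = 1

A tropical monomial a ⊗ x^⊗i evaluates to a + i · x. Evaluating each term at x = 4:
  Term 0 contributes 9 + 0 · 4 = 9
  Term 1 contributes -3 + 1 · 4 = 1
  Term 2 contributes -1 + 2 · 4 = 7
p(4) = ⊕ of these = min[9, 1, 7] = 1.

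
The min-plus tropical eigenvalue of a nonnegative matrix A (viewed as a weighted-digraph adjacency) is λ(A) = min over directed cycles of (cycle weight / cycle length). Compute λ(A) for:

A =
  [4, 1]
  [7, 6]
λ(A) = 4

Enumerate directed cycles and compute their means (weight / length). Sample:
  cycle 0 → 0: weight = 4, length = 1, mean = 4/1 ≈ 4.000
  cycle 1 → 1: weight = 6, length = 1, mean = 6/1 ≈ 6.000
  cycle 0 → 1 → 0: weight = 8, length = 2, mean = 8/2 ≈ 4.000
  cycle 1 → 0 → 1: weight = 8, length = 2, mean = 8/2 ≈ 4.000
Minimum mean = 4.000, attained e.g. along the cycle 0 → 0 with weight 4 and length 1. So λ(A) = 4/1 = 4.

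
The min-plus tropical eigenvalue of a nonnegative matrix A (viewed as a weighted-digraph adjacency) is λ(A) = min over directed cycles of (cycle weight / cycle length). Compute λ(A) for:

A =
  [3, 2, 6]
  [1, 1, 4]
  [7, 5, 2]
λ(A) = 1

Enumerate directed cycles and compute their means (weight / length). Sample:
  cycle 0 → 0: weight = 3, length = 1, mean = 3/1 ≈ 3.000
  cycle 1 → 1: weight = 1, length = 1, mean = 1/1 ≈ 1.000
  cycle 2 → 2: weight = 2, length = 1, mean = 2/1 ≈ 2.000
  cycle 0 → 1 → 0: weight = 3, length = 2, mean = 3/2 ≈ 1.500
  cycle 0 → 2 → 0: weight = 13, length = 2, mean = 13/2 ≈ 6.500
  cycle 1 → 0 → 1: weight = 3, length = 2, mean = 3/2 ≈ 1.500
Minimum mean = 1.000, attained e.g. along the cycle 1 → 1 with weight 1 and length 1. So λ(A) = 1/1 = 1.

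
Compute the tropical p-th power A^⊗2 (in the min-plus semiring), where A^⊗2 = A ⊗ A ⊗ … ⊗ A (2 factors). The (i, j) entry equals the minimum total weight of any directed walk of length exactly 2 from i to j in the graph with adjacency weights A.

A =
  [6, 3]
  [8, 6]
A^⊗2 =
  [11, 9]
  [14, 11]

Each entry (A^⊗2)_ij equals the minimum over all length-2 walks i = v_0 → v_1 → … → v_2 = j of Σ_t A[v_t][v_{t+1}]. For example, for (i, j) = (0, 1) we minimise over 2 possible intermediate vertex sequences; the minimum is 9, attained along the walk 0 → 0 → 1.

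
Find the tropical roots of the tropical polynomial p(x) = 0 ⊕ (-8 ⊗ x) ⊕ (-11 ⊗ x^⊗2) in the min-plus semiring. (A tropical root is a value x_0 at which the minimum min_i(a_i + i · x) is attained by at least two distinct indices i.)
Roots: {3, 8}

Each tropical root is a break point of the lower envelope of the lines y = a_i + i · x (there are 3 lines, with slopes 0, 1, ..., 2). Only the lines that attain the minimum somewhere contribute to roots; other lines are dominated. Here the surviving (envelope) indices are i = 2, i = 1, i = 0.
Intersections between consecutive envelope lines give the roots: for adjacent envelope indices i < j the intersection is x = (a_i − a_j) / (j − i). Reading off the sorted break points: {3, 8}.
Verification: at each break x_0, at least two indices attain the minimum of min_i(a_i + i · x_0).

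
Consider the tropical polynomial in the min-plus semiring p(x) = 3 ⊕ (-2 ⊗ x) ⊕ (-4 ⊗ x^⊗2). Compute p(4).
p(4) = 2

A tropical monomial a ⊗ x^⊗i evaluates to a + i · x. Evaluating each term at x = 4:
  Term 0 contributes 3 + 0 · 4 = 3
  Term 1 contributes -2 + 1 · 4 = 2
  Term 2 contributes -4 + 2 · 4 = 4
p(4) = ⊕ of these = min[3, 2, 4] = 2.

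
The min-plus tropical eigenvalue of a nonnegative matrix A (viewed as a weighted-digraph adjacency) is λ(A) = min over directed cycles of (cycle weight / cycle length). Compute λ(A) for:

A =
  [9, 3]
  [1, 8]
λ(A) = 2

Enumerate directed cycles and compute their means (weight / length). Sample:
  cycle 0 → 0: weight = 9, length = 1, mean = 9/1 ≈ 9.000
  cycle 1 → 1: weight = 8, length = 1, mean = 8/1 ≈ 8.000
  cycle 0 → 1 → 0: weight = 4, length = 2, mean = 4/2 ≈ 2.000
  cycle 1 → 0 → 1: weight = 4, length = 2, mean = 4/2 ≈ 2.000
Minimum mean = 2.000, attained e.g. along the cycle 0 → 1 → 0 with weight 4 and length 2. So λ(A) = 4/2 = 2.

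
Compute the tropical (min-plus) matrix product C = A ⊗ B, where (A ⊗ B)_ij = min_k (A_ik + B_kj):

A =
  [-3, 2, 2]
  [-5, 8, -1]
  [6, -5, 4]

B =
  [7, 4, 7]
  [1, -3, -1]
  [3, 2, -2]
A ⊗ B =
  [3, -1, 0]
  [2, -1, -3]
  [-4, -8, -6]

Apply the min-plus product entry-by-entry:
  C[0][0] = min over k of (A[0][0] + B[0][0] = -3 + 7 = 4, A[0][1] + B[1][0] = 2 + 1 = 3, A[0][2] + B[2][0] = 2 + 3 = 5) = 3 (attained at k = 1)
  C[0][1] = min over k of (A[0][0] + B[0][1] = -3 + 4 = 1, A[0][1] + B[1][1] = 2 + -3 = -1, A[0][2] + B[2][1] = 2 + 2 = 4) = -1 (attained at k = 1)
  C[0][2] = min over k of (A[0][0] + B[0][2] = -3 + 7 = 4, A[0][1] + B[1][2] = 2 + -1 = 1, A[0][2] + B[2][2] = 2 + -2 = 0) = 0 (attained at k = 2)
  C[1][0] = min over k of (A[1][0] + B[0][0] = -5 + 7 = 2, A[1][1] + B[1][0] = 8 + 1 = 9, A[1][2] + B[2][0] = -1 + 3 = 2) = 2 (attained at k = 0)
  C[1][1] = min over k of (A[1][0] + B[0][1] = -5 + 4 = -1, A[1][1] + B[1][1] = 8 + -3 = 5, A[1][2] + B[2][1] = -1 + 2 = 1) = -1 (attained at k = 0)
  C[1][2] = min over k of (A[1][0] + B[0][2] = -5 + 7 = 2, A[1][1] + B[1][2] = 8 + -1 = 7, A[1][2] + B[2][2] = -1 + -2 = -3) = -3 (attained at k = 2)
  C[2][0] = min over k of (A[2][0] + B[0][0] = 6 + 7 = 13, A[2][1] + B[1][0] = -5 + 1 = -4, A[2][2] + B[2][0] = 4 + 3 = 7) = -4 (attained at k = 1)
  C[2][1] = min over k of (A[2][0] + B[0][1] = 6 + 4 = 10, A[2][1] + B[1][1] = -5 + -3 = -8, A[2][2] + B[2][1] = 4 + 2 = 6) = -8 (attained at k = 1)
  C[2][2] = min over k of (A[2][0] + B[0][2] = 6 + 7 = 13, A[2][1] + B[1][2] = -5 + -1 = -6, A[2][2] + B[2][2] = 4 + -2 = 2) = -6 (attained at k = 1)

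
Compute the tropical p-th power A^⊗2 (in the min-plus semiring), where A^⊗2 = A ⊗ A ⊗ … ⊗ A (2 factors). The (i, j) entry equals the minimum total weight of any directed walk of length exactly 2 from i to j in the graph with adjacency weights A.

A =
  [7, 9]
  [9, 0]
A^⊗2 =
  [14, 9]
  [9, 0]

Each entry (A^⊗2)_ij equals the minimum over all length-2 walks i = v_0 → v_1 → … → v_2 = j of Σ_t A[v_t][v_{t+1}]. For example, for (i, j) = (0, 1) we minimise over 2 possible intermediate vertex sequences; the minimum is 9, attained along the walk 0 → 1 → 1.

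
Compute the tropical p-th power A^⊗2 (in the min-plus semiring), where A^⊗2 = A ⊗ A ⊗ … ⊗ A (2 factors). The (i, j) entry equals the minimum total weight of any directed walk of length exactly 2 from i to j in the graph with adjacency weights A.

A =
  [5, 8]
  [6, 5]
A^⊗2 =
  [10, 13]
  [11, 10]

Each entry (A^⊗2)_ij equals the minimum over all length-2 walks i = v_0 → v_1 → … → v_2 = j of Σ_t A[v_t][v_{t+1}]. For example, for (i, j) = (0, 1) we minimise over 2 possible intermediate vertex sequences; the minimum is 13, attained along the walk 0 → 0 → 1.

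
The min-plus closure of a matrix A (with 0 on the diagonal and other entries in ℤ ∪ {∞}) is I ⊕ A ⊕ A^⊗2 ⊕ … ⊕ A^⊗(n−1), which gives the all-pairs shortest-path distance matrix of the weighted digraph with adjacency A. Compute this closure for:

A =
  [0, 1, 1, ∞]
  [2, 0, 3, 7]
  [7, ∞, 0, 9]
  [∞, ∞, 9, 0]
Closure =
  [0, 1, 1, 8]
  [2, 0, 3, 7]
  [7, 8, 0, 9]
  [16, 17, 9, 0]

This is the Floyd-Warshall all-pairs shortest-path computation. For each intermediate vertex k = 0, 1, …, 3, update dist[i][j] ← min(dist[i][j], dist[i][k] + dist[k][j]). The final matrix gives, for each (i, j), the minimum total weight of any directed path from i to j (possibly empty when i = j).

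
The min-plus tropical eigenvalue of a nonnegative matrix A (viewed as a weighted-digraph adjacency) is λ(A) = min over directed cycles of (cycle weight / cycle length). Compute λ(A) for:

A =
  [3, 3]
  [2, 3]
λ(A) = 5/2

Enumerate directed cycles and compute their means (weight / length). Sample:
  cycle 0 → 0: weight = 3, length = 1, mean = 3/1 ≈ 3.000
  cycle 1 → 1: weight = 3, length = 1, mean = 3/1 ≈ 3.000
  cycle 0 → 1 → 0: weight = 5, length = 2, mean = 5/2 ≈ 2.500
  cycle 1 → 0 → 1: weight = 5, length = 2, mean = 5/2 ≈ 2.500
Minimum mean = 2.500, attained e.g. along the cycle 0 → 1 → 0 with weight 5 and length 2. So λ(A) = 5/2 = 5/2.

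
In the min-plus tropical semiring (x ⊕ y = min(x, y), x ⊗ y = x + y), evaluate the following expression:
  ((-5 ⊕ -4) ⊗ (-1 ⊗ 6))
((-5 ⊕ -4) ⊗ (-1 ⊗ 6)) = 0

Expand innermost to outermost. Recall ⊕ takes the minimum of its arguments and ⊗ takes their sum. Working out the expression ((-5 ⊕ -4) ⊗ (-1 ⊗ 6)) gives 0.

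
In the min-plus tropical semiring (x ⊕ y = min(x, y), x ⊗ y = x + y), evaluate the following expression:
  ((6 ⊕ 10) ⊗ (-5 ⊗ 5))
((6 ⊕ 10) ⊗ (-5 ⊗ 5)) = 6

Expand innermost to outermost. Recall ⊕ takes the minimum of its arguments and ⊗ takes their sum. Working out the expression ((6 ⊕ 10) ⊗ (-5 ⊗ 5)) gives 6.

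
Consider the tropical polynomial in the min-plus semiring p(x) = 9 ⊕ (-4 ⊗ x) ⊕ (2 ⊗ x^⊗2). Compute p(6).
p(6) = 2

A tropical monomial a ⊗ x^⊗i evaluates to a + i · x. Evaluating each term at x = 6:
  Term 0 contributes 9 + 0 · 6 = 9
  Term 1 contributes -4 + 1 · 6 = 2
  Term 2 contributes 2 + 2 · 6 = 14
p(6) = ⊕ of these = min[9, 2, 14] = 2.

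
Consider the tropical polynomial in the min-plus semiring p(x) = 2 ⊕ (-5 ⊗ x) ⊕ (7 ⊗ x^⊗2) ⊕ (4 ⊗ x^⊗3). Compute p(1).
p(1) = -4

A tropical monomial a ⊗ x^⊗i evaluates to a + i · x. Evaluating each term at x = 1:
  Term 0 contributes 2 + 0 · 1 = 2
  Term 1 contributes -5 + 1 · 1 = -4
  Term 2 contributes 7 + 2 · 1 = 9
  Term 3 contributes 4 + 3 · 1 = 7
p(1) = ⊕ of these = min[2, -4, 9, 7] = -4.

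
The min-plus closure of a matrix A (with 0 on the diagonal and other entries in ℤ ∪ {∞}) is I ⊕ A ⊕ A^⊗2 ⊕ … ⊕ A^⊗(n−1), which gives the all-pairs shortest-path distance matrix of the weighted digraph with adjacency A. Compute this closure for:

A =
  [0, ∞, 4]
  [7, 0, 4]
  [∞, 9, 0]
Closure =
  [0, 13, 4]
  [7, 0, 4]
  [16, 9, 0]

This is the Floyd-Warshall all-pairs shortest-path computation. For each intermediate vertex k = 0, 1, …, 2, update dist[i][j] ← min(dist[i][j], dist[i][k] + dist[k][j]). The final matrix gives, for each (i, j), the minimum total weight of any directed path from i to j (possibly empty when i = j).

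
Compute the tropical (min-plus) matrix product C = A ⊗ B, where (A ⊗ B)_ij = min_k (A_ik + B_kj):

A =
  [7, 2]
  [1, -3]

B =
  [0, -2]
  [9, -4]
A ⊗ B =
  [7, -2]
  [1, -7]

Apply the min-plus product entry-by-entry:
  C[0][0] = min over k of (A[0][0] + B[0][0] = 7 + 0 = 7, A[0][1] + B[1][0] = 2 + 9 = 11) = 7 (attained at k = 0)
  C[0][1] = min over k of (A[0][0] + B[0][1] = 7 + -2 = 5, A[0][1] + B[1][1] = 2 + -4 = -2) = -2 (attained at k = 1)
  C[1][0] = min over k of (A[1][0] + B[0][0] = 1 + 0 = 1, A[1][1] + B[1][0] = -3 + 9 = 6) = 1 (attained at k = 0)
  C[1][1] = min over k of (A[1][0] + B[0][1] = 1 + -2 = -1, A[1][1] + B[1][1] = -3 + -4 = -7) = -7 (attained at k = 1)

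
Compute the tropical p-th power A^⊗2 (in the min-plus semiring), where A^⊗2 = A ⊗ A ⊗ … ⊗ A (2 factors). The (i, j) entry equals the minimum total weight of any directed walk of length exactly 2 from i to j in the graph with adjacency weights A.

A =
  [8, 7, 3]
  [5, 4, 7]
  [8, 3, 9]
A^⊗2 =
  [11, 6, 11]
  [9, 8, 8]
  [8, 7, 10]

Each entry (A^⊗2)_ij equals the minimum over all length-2 walks i = v_0 → v_1 → … → v_2 = j of Σ_t A[v_t][v_{t+1}]. For example, for (i, j) = (0, 2) we minimise over 3 possible intermediate vertex sequences; the minimum is 11, attained along the walk 0 → 0 → 2.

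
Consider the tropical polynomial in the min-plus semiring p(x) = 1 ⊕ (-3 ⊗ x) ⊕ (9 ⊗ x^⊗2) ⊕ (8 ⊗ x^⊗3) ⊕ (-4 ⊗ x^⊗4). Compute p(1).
p(1) = -2

A tropical monomial a ⊗ x^⊗i evaluates to a + i · x. Evaluating each term at x = 1:
  Term 0 contributes 1 + 0 · 1 = 1
  Term 1 contributes -3 + 1 · 1 = -2
  Term 2 contributes 9 + 2 · 1 = 11
  Term 3 contributes 8 + 3 · 1 = 11
  Term 4 contributes -4 + 4 · 1 = 0
p(1) = ⊕ of these = min[1, -2, 11, 11, 0] = -2.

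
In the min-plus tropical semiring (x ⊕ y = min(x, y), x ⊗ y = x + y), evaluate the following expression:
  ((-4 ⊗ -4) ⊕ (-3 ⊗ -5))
((-4 ⊗ -4) ⊕ (-3 ⊗ -5)) = -8

Expand innermost to outermost. Recall ⊕ takes the minimum of its arguments and ⊗ takes their sum. Working out the expression ((-4 ⊗ -4) ⊕ (-3 ⊗ -5)) gives -8.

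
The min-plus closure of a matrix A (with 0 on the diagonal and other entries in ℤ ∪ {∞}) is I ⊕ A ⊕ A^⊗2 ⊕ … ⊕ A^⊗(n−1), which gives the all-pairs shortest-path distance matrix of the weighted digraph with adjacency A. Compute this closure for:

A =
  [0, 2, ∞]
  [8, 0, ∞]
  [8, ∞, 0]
Closure =
  [0, 2, ∞]
  [8, 0, ∞]
  [8, 10, 0]

This is the Floyd-Warshall all-pairs shortest-path computation. For each intermediate vertex k = 0, 1, …, 2, update dist[i][j] ← min(dist[i][j], dist[i][k] + dist[k][j]). The final matrix gives, for each (i, j), the minimum total weight of any directed path from i to j (possibly empty when i = j).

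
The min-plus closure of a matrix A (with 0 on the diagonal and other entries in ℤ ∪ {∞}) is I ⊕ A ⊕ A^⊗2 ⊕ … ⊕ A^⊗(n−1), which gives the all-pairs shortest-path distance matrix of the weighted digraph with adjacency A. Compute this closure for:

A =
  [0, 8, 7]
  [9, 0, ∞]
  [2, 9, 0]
Closure =
  [0, 8, 7]
  [9, 0, 16]
  [2, 9, 0]

This is the Floyd-Warshall all-pairs shortest-path computation. For each intermediate vertex k = 0, 1, …, 2, update dist[i][j] ← min(dist[i][j], dist[i][k] + dist[k][j]). The final matrix gives, for each (i, j), the minimum total weight of any directed path from i to j (possibly empty when i = j).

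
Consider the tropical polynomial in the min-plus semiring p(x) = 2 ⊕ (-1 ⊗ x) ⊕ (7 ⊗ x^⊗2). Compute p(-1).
p(-1) = -2

A tropical monomial a ⊗ x^⊗i evaluates to a + i · x. Evaluating each term at x = -1:
  Term 0 contributes 2 + 0 · -1 = 2
  Term 1 contributes -1 + 1 · -1 = -2
  Term 2 contributes 7 + 2 · -1 = 5
p(-1) = ⊕ of these = min[2, -2, 5] = -2.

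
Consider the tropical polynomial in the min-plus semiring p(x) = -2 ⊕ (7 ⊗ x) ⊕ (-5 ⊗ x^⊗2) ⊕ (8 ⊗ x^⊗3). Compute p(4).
p(4) = -2

A tropical monomial a ⊗ x^⊗i evaluates to a + i · x. Evaluating each term at x = 4:
  Term 0 contributes -2 + 0 · 4 = -2
  Term 1 contributes 7 + 1 · 4 = 11
  Term 2 contributes -5 + 2 · 4 = 3
  Term 3 contributes 8 + 3 · 4 = 20
p(4) = ⊕ of these = min[-2, 11, 3, 20] = -2.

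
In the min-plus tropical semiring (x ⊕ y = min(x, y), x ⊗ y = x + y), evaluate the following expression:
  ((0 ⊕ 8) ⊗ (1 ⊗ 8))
((0 ⊕ 8) ⊗ (1 ⊗ 8)) = 9

Expand innermost to outermost. Recall ⊕ takes the minimum of its arguments and ⊗ takes their sum. Working out the expression ((0 ⊕ 8) ⊗ (1 ⊗ 8)) gives 9.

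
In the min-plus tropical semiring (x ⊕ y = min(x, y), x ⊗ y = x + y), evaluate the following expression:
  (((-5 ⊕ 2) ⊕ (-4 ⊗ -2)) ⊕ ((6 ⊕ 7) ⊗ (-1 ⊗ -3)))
(((-5 ⊕ 2) ⊕ (-4 ⊗ -2)) ⊕ ((6 ⊕ 7) ⊗ (-1 ⊗ -3))) = -6

Expand innermost to outermost. Recall ⊕ takes the minimum of its arguments and ⊗ takes their sum. Working out the expression (((-5 ⊕ 2) ⊕ (-4 ⊗ -2)) ⊕ ((6 ⊕ 7) ⊗ (-1 ⊗ -3))) gives -6.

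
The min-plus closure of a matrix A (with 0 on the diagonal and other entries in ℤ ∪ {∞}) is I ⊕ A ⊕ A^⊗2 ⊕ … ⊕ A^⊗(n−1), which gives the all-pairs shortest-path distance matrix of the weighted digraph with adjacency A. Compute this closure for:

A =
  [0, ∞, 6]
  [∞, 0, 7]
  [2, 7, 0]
Closure =
  [0, 13, 6]
  [9, 0, 7]
  [2, 7, 0]

This is the Floyd-Warshall all-pairs shortest-path computation. For each intermediate vertex k = 0, 1, …, 2, update dist[i][j] ← min(dist[i][j], dist[i][k] + dist[k][j]). The final matrix gives, for each (i, j), the minimum total weight of any directed path from i to j (possibly empty when i = j).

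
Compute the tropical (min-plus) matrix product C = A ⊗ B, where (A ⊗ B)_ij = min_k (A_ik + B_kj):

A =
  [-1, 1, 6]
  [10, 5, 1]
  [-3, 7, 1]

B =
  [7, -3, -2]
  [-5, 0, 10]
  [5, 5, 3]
A ⊗ B =
  [-4, -4, -3]
  [0, 5, 4]
  [2, -6, -5]

Apply the min-plus product entry-by-entry:
  C[0][0] = min over k of (A[0][0] + B[0][0] = -1 + 7 = 6, A[0][1] + B[1][0] = 1 + -5 = -4, A[0][2] + B[2][0] = 6 + 5 = 11) = -4 (attained at k = 1)
  C[0][1] = min over k of (A[0][0] + B[0][1] = -1 + -3 = -4, A[0][1] + B[1][1] = 1 + 0 = 1, A[0][2] + B[2][1] = 6 + 5 = 11) = -4 (attained at k = 0)
  C[0][2] = min over k of (A[0][0] + B[0][2] = -1 + -2 = -3, A[0][1] + B[1][2] = 1 + 10 = 11, A[0][2] + B[2][2] = 6 + 3 = 9) = -3 (attained at k = 0)
  C[1][0] = min over k of (A[1][0] + B[0][0] = 10 + 7 = 17, A[1][1] + B[1][0] = 5 + -5 = 0, A[1][2] + B[2][0] = 1 + 5 = 6) = 0 (attained at k = 1)
  C[1][1] = min over k of (A[1][0] + B[0][1] = 10 + -3 = 7, A[1][1] + B[1][1] = 5 + 0 = 5, A[1][2] + B[2][1] = 1 + 5 = 6) = 5 (attained at k = 1)
  C[1][2] = min over k of (A[1][0] + B[0][2] = 10 + -2 = 8, A[1][1] + B[1][2] = 5 + 10 = 15, A[1][2] + B[2][2] = 1 + 3 = 4) = 4 (attained at k = 2)
  C[2][0] = min over k of (A[2][0] + B[0][0] = -3 + 7 = 4, A[2][1] + B[1][0] = 7 + -5 = 2, A[2][2] + B[2][0] = 1 + 5 = 6) = 2 (attained at k = 1)
  C[2][1] = min over k of (A[2][0] + B[0][1] = -3 + -3 = -6, A[2][1] + B[1][1] = 7 + 0 = 7, A[2][2] + B[2][1] = 1 + 5 = 6) = -6 (attained at k = 0)
  C[2][2] = min over k of (A[2][0] + B[0][2] = -3 + -2 = -5, A[2][1] + B[1][2] = 7 + 10 = 17, A[2][2] + B[2][2] = 1 + 3 = 4) = -5 (attained at k = 0)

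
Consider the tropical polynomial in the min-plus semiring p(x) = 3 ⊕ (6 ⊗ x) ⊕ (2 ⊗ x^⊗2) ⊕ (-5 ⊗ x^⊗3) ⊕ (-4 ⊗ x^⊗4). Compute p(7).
p(7) = 3

A tropical monomial a ⊗ x^⊗i evaluates to a + i · x. Evaluating each term at x = 7:
  Term 0 contributes 3 + 0 · 7 = 3
  Term 1 contributes 6 + 1 · 7 = 13
  Term 2 contributes 2 + 2 · 7 = 16
  Term 3 contributes -5 + 3 · 7 = 16
  Term 4 contributes -4 + 4 · 7 = 24
p(7) = ⊕ of these = min[3, 13, 16, 16, 24] = 3.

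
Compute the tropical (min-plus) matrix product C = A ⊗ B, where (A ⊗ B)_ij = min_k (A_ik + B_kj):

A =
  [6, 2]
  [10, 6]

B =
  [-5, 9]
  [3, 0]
A ⊗ B =
  [1, 2]
  [5, 6]

Apply the min-plus product entry-by-entry:
  C[0][0] = min over k of (A[0][0] + B[0][0] = 6 + -5 = 1, A[0][1] + B[1][0] = 2 + 3 = 5) = 1 (attained at k = 0)
  C[0][1] = min over k of (A[0][0] + B[0][1] = 6 + 9 = 15, A[0][1] + B[1][1] = 2 + 0 = 2) = 2 (attained at k = 1)
  C[1][0] = min over k of (A[1][0] + B[0][0] = 10 + -5 = 5, A[1][1] + B[1][0] = 6 + 3 = 9) = 5 (attained at k = 0)
  C[1][1] = min over k of (A[1][0] + B[0][1] = 10 + 9 = 19, A[1][1] + B[1][1] = 6 + 0 = 6) = 6 (attained at k = 1)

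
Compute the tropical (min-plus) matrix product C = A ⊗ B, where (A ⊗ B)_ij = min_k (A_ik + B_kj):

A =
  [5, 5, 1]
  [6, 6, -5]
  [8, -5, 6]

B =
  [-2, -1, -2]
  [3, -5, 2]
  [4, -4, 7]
A ⊗ B =
  [3, -3, 3]
  [-1, -9, 2]
  [-2, -10, -3]

Apply the min-plus product entry-by-entry:
  C[0][0] = min over k of (A[0][0] + B[0][0] = 5 + -2 = 3, A[0][1] + B[1][0] = 5 + 3 = 8, A[0][2] + B[2][0] = 1 + 4 = 5) = 3 (attained at k = 0)
  C[0][1] = min over k of (A[0][0] + B[0][1] = 5 + -1 = 4, A[0][1] + B[1][1] = 5 + -5 = 0, A[0][2] + B[2][1] = 1 + -4 = -3) = -3 (attained at k = 2)
  C[0][2] = min over k of (A[0][0] + B[0][2] = 5 + -2 = 3, A[0][1] + B[1][2] = 5 + 2 = 7, A[0][2] + B[2][2] = 1 + 7 = 8) = 3 (attained at k = 0)
  C[1][0] = min over k of (A[1][0] + B[0][0] = 6 + -2 = 4, A[1][1] + B[1][0] = 6 + 3 = 9, A[1][2] + B[2][0] = -5 + 4 = -1) = -1 (attained at k = 2)
  C[1][1] = min over k of (A[1][0] + B[0][1] = 6 + -1 = 5, A[1][1] + B[1][1] = 6 + -5 = 1, A[1][2] + B[2][1] = -5 + -4 = -9) = -9 (attained at k = 2)
  C[1][2] = min over k of (A[1][0] + B[0][2] = 6 + -2 = 4, A[1][1] + B[1][2] = 6 + 2 = 8, A[1][2] + B[2][2] = -5 + 7 = 2) = 2 (attained at k = 2)
  C[2][0] = min over k of (A[2][0] + B[0][0] = 8 + -2 = 6, A[2][1] + B[1][0] = -5 + 3 = -2, A[2][2] + B[2][0] = 6 + 4 = 10) = -2 (attained at k = 1)
  C[2][1] = min over k of (A[2][0] + B[0][1] = 8 + -1 = 7, A[2][1] + B[1][1] = -5 + -5 = -10, A[2][2] + B[2][1] = 6 + -4 = 2) = -10 (attained at k = 1)
  C[2][2] = min over k of (A[2][0] + B[0][2] = 8 + -2 = 6, A[2][1] + B[1][2] = -5 + 2 = -3, A[2][2] + B[2][2] = 6 + 7 = 13) = -3 (attained at k = 1)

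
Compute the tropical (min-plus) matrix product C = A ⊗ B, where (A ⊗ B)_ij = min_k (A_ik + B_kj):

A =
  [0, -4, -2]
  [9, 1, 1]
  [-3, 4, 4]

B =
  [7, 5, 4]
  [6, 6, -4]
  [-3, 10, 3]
A ⊗ B =
  [-5, 2, -8]
  [-2, 7, -3]
  [1, 2, 0]

Apply the min-plus product entry-by-entry:
  C[0][0] = min over k of (A[0][0] + B[0][0] = 0 + 7 = 7, A[0][1] + B[1][0] = -4 + 6 = 2, A[0][2] + B[2][0] = -2 + -3 = -5) = -5 (attained at k = 2)
  C[0][1] = min over k of (A[0][0] + B[0][1] = 0 + 5 = 5, A[0][1] + B[1][1] = -4 + 6 = 2, A[0][2] + B[2][1] = -2 + 10 = 8) = 2 (attained at k = 1)
  C[0][2] = min over k of (A[0][0] + B[0][2] = 0 + 4 = 4, A[0][1] + B[1][2] = -4 + -4 = -8, A[0][2] + B[2][2] = -2 + 3 = 1) = -8 (attained at k = 1)
  C[1][0] = min over k of (A[1][0] + B[0][0] = 9 + 7 = 16, A[1][1] + B[1][0] = 1 + 6 = 7, A[1][2] + B[2][0] = 1 + -3 = -2) = -2 (attained at k = 2)
  C[1][1] = min over k of (A[1][0] + B[0][1] = 9 + 5 = 14, A[1][1] + B[1][1] = 1 + 6 = 7, A[1][2] + B[2][1] = 1 + 10 = 11) = 7 (attained at k = 1)
  C[1][2] = min over k of (A[1][0] + B[0][2] = 9 + 4 = 13, A[1][1] + B[1][2] = 1 + -4 = -3, A[1][2] + B[2][2] = 1 + 3 = 4) = -3 (attained at k = 1)
  C[2][0] = min over k of (A[2][0] + B[0][0] = -3 + 7 = 4, A[2][1] + B[1][0] = 4 + 6 = 10, A[2][2] + B[2][0] = 4 + -3 = 1) = 1 (attained at k = 2)
  C[2][1] = min over k of (A[2][0] + B[0][1] = -3 + 5 = 2, A[2][1] + B[1][1] = 4 + 6 = 10, A[2][2] + B[2][1] = 4 + 10 = 14) = 2 (attained at k = 0)
  C[2][2] = min over k of (A[2][0] + B[0][2] = -3 + 4 = 1, A[2][1] + B[1][2] = 4 + -4 = 0, A[2][2] + B[2][2] = 4 + 3 = 7) = 0 (attained at k = 1)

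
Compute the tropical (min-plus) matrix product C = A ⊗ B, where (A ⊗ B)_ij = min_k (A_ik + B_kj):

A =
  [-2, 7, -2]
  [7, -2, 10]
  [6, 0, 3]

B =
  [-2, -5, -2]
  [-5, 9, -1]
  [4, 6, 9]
A ⊗ B =
  [-4, -7, -4]
  [-7, 2, -3]
  [-5, 1, -1]

Apply the min-plus product entry-by-entry:
  C[0][0] = min over k of (A[0][0] + B[0][0] = -2 + -2 = -4, A[0][1] + B[1][0] = 7 + -5 = 2, A[0][2] + B[2][0] = -2 + 4 = 2) = -4 (attained at k = 0)
  C[0][1] = min over k of (A[0][0] + B[0][1] = -2 + -5 = -7, A[0][1] + B[1][1] = 7 + 9 = 16, A[0][2] + B[2][1] = -2 + 6 = 4) = -7 (attained at k = 0)
  C[0][2] = min over k of (A[0][0] + B[0][2] = -2 + -2 = -4, A[0][1] + B[1][2] = 7 + -1 = 6, A[0][2] + B[2][2] = -2 + 9 = 7) = -4 (attained at k = 0)
  C[1][0] = min over k of (A[1][0] + B[0][0] = 7 + -2 = 5, A[1][1] + B[1][0] = -2 + -5 = -7, A[1][2] + B[2][0] = 10 + 4 = 14) = -7 (attained at k = 1)
  C[1][1] = min over k of (A[1][0] + B[0][1] = 7 + -5 = 2, A[1][1] + B[1][1] = -2 + 9 = 7, A[1][2] + B[2][1] = 10 + 6 = 16) = 2 (attained at k = 0)
  C[1][2] = min over k of (A[1][0] + B[0][2] = 7 + -2 = 5, A[1][1] + B[1][2] = -2 + -1 = -3, A[1][2] + B[2][2] = 10 + 9 = 19) = -3 (attained at k = 1)
  C[2][0] = min over k of (A[2][0] + B[0][0] = 6 + -2 = 4, A[2][1] + B[1][0] = 0 + -5 = -5, A[2][2] + B[2][0] = 3 + 4 = 7) = -5 (attained at k = 1)
  C[2][1] = min over k of (A[2][0] + B[0][1] = 6 + -5 = 1, A[2][1] + B[1][1] = 0 + 9 = 9, A[2][2] + B[2][1] = 3 + 6 = 9) = 1 (attained at k = 0)
  C[2][2] = min over k of (A[2][0] + B[0][2] = 6 + -2 = 4, A[2][1] + B[1][2] = 0 + -1 = -1, A[2][2] + B[2][2] = 3 + 9 = 12) = -1 (attained at k = 1)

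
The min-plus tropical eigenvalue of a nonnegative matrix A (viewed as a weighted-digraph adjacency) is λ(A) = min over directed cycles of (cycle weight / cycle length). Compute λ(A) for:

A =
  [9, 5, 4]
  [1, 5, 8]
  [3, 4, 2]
λ(A) = 2

Enumerate directed cycles and compute their means (weight / length). Sample:
  cycle 0 → 0: weight = 9, length = 1, mean = 9/1 ≈ 9.000
  cycle 1 → 1: weight = 5, length = 1, mean = 5/1 ≈ 5.000
  cycle 2 → 2: weight = 2, length = 1, mean = 2/1 ≈ 2.000
  cycle 0 → 1 → 0: weight = 6, length = 2, mean = 6/2 ≈ 3.000
  cycle 0 → 2 → 0: weight = 7, length = 2, mean = 7/2 ≈ 3.500
  cycle 1 → 0 → 1: weight = 6, length = 2, mean = 6/2 ≈ 3.000
Minimum mean = 2.000, attained e.g. along the cycle 2 → 2 with weight 2 and length 1. So λ(A) = 2/1 = 2.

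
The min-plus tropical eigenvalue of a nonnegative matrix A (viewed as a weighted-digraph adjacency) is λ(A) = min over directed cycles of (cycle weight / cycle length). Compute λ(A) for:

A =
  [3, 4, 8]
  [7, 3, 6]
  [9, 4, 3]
λ(A) = 3

Enumerate directed cycles and compute their means (weight / length). Sample:
  cycle 0 → 0: weight = 3, length = 1, mean = 3/1 ≈ 3.000
  cycle 1 → 1: weight = 3, length = 1, mean = 3/1 ≈ 3.000
  cycle 2 → 2: weight = 3, length = 1, mean = 3/1 ≈ 3.000
  cycle 0 → 1 → 0: weight = 11, length = 2, mean = 11/2 ≈ 5.500
  cycle 0 → 2 → 0: weight = 17, length = 2, mean = 17/2 ≈ 8.500
  cycle 1 → 0 → 1: weight = 11, length = 2, mean = 11/2 ≈ 5.500
Minimum mean = 3.000, attained e.g. along the cycle 0 → 0 with weight 3 and length 1. So λ(A) = 3/1 = 3.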